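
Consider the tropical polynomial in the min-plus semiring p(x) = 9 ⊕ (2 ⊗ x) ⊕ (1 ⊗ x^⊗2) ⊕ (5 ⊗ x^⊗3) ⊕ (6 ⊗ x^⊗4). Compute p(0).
p(0) = 1

A tropical monomial a ⊗ x^⊗i evaluates to a + i · x. Evaluating each term at x = 0:
  Term 0 contributes 9 + 0 · 0 = 9
  Term 1 contributes 2 + 1 · 0 = 2
  Term 2 contributes 1 + 2 · 0 = 1
  Term 3 contributes 5 + 3 · 0 = 5
  Term 4 contributes 6 + 4 · 0 = 6
p(0) = ⊕ of these = min[9, 2, 1, 5, 6] = 1.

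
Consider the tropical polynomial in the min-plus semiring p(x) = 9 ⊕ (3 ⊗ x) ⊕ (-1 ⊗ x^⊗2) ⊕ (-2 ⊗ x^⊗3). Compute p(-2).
p(-2) = -8

A tropical monomial a ⊗ x^⊗i evaluates to a + i · x. Evaluating each term at x = -2:
  Term 0 contributes 9 + 0 · -2 = 9
  Term 1 contributes 3 + 1 · -2 = 1
  Term 2 contributes -1 + 2 · -2 = -5
  Term 3 contributes -2 + 3 · -2 = -8
p(-2) = ⊕ of these = min[9, 1, -5, -8] = -8.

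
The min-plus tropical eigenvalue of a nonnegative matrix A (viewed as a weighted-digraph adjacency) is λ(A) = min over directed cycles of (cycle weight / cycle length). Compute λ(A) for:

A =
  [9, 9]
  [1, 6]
λ(A) = 5

Enumerate directed cycles and compute their means (weight / length). Sample:
  cycle 0 → 0: weight = 9, length = 1, mean = 9/1 ≈ 9.000
  cycle 1 → 1: weight = 6, length = 1, mean = 6/1 ≈ 6.000
  cycle 0 → 1 → 0: weight = 10, length = 2, mean = 10/2 ≈ 5.000
  cycle 1 → 0 → 1: weight = 10, length = 2, mean = 10/2 ≈ 5.000
Minimum mean = 5.000, attained e.g. along the cycle 0 → 1 → 0 with weight 10 and length 2. So λ(A) = 10/2 = 5.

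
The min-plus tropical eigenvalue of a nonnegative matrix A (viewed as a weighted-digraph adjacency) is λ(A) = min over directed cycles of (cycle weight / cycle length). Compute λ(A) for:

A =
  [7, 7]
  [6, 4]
λ(A) = 4

Enumerate directed cycles and compute their means (weight / length). Sample:
  cycle 0 → 0: weight = 7, length = 1, mean = 7/1 ≈ 7.000
  cycle 1 → 1: weight = 4, length = 1, mean = 4/1 ≈ 4.000
  cycle 0 → 1 → 0: weight = 13, length = 2, mean = 13/2 ≈ 6.500
  cycle 1 → 0 → 1: weight = 13, length = 2, mean = 13/2 ≈ 6.500
Minimum mean = 4.000, attained e.g. along the cycle 1 → 1 with weight 4 and length 1. So λ(A) = 4/1 = 4.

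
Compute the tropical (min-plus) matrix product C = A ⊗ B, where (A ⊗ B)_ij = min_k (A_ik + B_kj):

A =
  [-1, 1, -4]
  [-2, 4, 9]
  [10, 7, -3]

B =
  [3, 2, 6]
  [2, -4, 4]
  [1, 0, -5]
A ⊗ B =
  [-3, -4, -9]
  [1, 0, 4]
  [-2, -3, -8]

Apply the min-plus product entry-by-entry:
  C[0][0] = min over k of (A[0][0] + B[0][0] = -1 + 3 = 2, A[0][1] + B[1][0] = 1 + 2 = 3, A[0][2] + B[2][0] = -4 + 1 = -3) = -3 (attained at k = 2)
  C[0][1] = min over k of (A[0][0] + B[0][1] = -1 + 2 = 1, A[0][1] + B[1][1] = 1 + -4 = -3, A[0][2] + B[2][1] = -4 + 0 = -4) = -4 (attained at k = 2)
  C[0][2] = min over k of (A[0][0] + B[0][2] = -1 + 6 = 5, A[0][1] + B[1][2] = 1 + 4 = 5, A[0][2] + B[2][2] = -4 + -5 = -9) = -9 (attained at k = 2)
  C[1][0] = min over k of (A[1][0] + B[0][0] = -2 + 3 = 1, A[1][1] + B[1][0] = 4 + 2 = 6, A[1][2] + B[2][0] = 9 + 1 = 10) = 1 (attained at k = 0)
  C[1][1] = min over k of (A[1][0] + B[0][1] = -2 + 2 = 0, A[1][1] + B[1][1] = 4 + -4 = 0, A[1][2] + B[2][1] = 9 + 0 = 9) = 0 (attained at k = 0)
  C[1][2] = min over k of (A[1][0] + B[0][2] = -2 + 6 = 4, A[1][1] + B[1][2] = 4 + 4 = 8, A[1][2] + B[2][2] = 9 + -5 = 4) = 4 (attained at k = 0)
  C[2][0] = min over k of (A[2][0] + B[0][0] = 10 + 3 = 13, A[2][1] + B[1][0] = 7 + 2 = 9, A[2][2] + B[2][0] = -3 + 1 = -2) = -2 (attained at k = 2)
  C[2][1] = min over k of (A[2][0] + B[0][1] = 10 + 2 = 12, A[2][1] + B[1][1] = 7 + -4 = 3, A[2][2] + B[2][1] = -3 + 0 = -3) = -3 (attained at k = 2)
  C[2][2] = min over k of (A[2][0] + B[0][2] = 10 + 6 = 16, A[2][1] + B[1][2] = 7 + 4 = 11, A[2][2] + B[2][2] = -3 + -5 = -8) = -8 (attained at k = 2)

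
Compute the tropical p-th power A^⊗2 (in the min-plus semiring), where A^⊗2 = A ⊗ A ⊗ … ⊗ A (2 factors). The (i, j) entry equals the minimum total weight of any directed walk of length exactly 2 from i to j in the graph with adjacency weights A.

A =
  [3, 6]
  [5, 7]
A^⊗2 =
  [6, 9]
  [8, 11]

Each entry (A^⊗2)_ij equals the minimum over all length-2 walks i = v_0 → v_1 → … → v_2 = j of Σ_t A[v_t][v_{t+1}]. For example, for (i, j) = (0, 1) we minimise over 2 possible intermediate vertex sequences; the minimum is 9, attained along the walk 0 → 0 → 1.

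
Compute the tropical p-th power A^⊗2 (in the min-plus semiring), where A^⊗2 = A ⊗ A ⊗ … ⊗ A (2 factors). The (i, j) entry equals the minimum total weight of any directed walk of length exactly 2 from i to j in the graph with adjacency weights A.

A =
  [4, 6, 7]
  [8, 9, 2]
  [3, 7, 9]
A^⊗2 =
  [8, 10, 8]
  [5, 9, 11]
  [7, 9, 9]

Each entry (A^⊗2)_ij equals the minimum over all length-2 walks i = v_0 → v_1 → … → v_2 = j of Σ_t A[v_t][v_{t+1}]. For example, for (i, j) = (0, 2) we minimise over 3 possible intermediate vertex sequences; the minimum is 8, attained along the walk 0 → 1 → 2.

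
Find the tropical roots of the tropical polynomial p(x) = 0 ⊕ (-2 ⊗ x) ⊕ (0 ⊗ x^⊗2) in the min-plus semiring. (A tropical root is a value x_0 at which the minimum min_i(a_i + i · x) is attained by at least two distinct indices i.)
Roots: {-2, 2}

Each tropical root is a break point of the lower envelope of the lines y = a_i + i · x (there are 3 lines, with slopes 0, 1, ..., 2). Only the lines that attain the minimum somewhere contribute to roots; other lines are dominated. Here the surviving (envelope) indices are i = 2, i = 1, i = 0.
Intersections between consecutive envelope lines give the roots: for adjacent envelope indices i < j the intersection is x = (a_i − a_j) / (j − i). Reading off the sorted break points: {-2, 2}.
Verification: at each break x_0, at least two indices attain the minimum of min_i(a_i + i · x_0).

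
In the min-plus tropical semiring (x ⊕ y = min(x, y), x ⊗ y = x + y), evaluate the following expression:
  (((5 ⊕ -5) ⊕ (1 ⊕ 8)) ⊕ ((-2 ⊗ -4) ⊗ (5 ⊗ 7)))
(((5 ⊕ -5) ⊕ (1 ⊕ 8)) ⊕ ((-2 ⊗ -4) ⊗ (5 ⊗ 7))) = -5

Expand innermost to outermost. Recall ⊕ takes the minimum of its arguments and ⊗ takes their sum. Working out the expression (((5 ⊕ -5) ⊕ (1 ⊕ 8)) ⊕ ((-2 ⊗ -4) ⊗ (5 ⊗ 7))) gives -5.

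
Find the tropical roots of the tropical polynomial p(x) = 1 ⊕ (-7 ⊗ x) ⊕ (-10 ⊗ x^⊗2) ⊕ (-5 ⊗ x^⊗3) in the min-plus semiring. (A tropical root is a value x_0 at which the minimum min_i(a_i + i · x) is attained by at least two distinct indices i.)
Roots: {-5, 3, 8}

Each tropical root is a break point of the lower envelope of the lines y = a_i + i · x (there are 4 lines, with slopes 0, 1, ..., 3). Only the lines that attain the minimum somewhere contribute to roots; other lines are dominated. Here the surviving (envelope) indices are i = 3, i = 2, i = 1, i = 0.
Intersections between consecutive envelope lines give the roots: for adjacent envelope indices i < j the intersection is x = (a_i − a_j) / (j − i). Reading off the sorted break points: {-5, 3, 8}.
Verification: at each break x_0, at least two indices attain the minimum of min_i(a_i + i · x_0).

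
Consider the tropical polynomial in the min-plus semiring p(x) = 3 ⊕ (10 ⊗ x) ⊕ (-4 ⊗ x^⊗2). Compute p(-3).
p(-3) = -10

A tropical monomial a ⊗ x^⊗i evaluates to a + i · x. Evaluating each term at x = -3:
  Term 0 contributes 3 + 0 · -3 = 3
  Term 1 contributes 10 + 1 · -3 = 7
  Term 2 contributes -4 + 2 · -3 = -10
p(-3) = ⊕ of these = min[3, 7, -10] = -10.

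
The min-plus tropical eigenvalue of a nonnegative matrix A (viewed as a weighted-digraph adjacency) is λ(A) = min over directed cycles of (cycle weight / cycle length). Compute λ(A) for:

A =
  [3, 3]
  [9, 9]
λ(A) = 3

Enumerate directed cycles and compute their means (weight / length). Sample:
  cycle 0 → 0: weight = 3, length = 1, mean = 3/1 ≈ 3.000
  cycle 1 → 1: weight = 9, length = 1, mean = 9/1 ≈ 9.000
  cycle 0 → 1 → 0: weight = 12, length = 2, mean = 12/2 ≈ 6.000
  cycle 1 → 0 → 1: weight = 12, length = 2, mean = 12/2 ≈ 6.000
Minimum mean = 3.000, attained e.g. along the cycle 0 → 0 with weight 3 and length 1. So λ(A) = 3/1 = 3.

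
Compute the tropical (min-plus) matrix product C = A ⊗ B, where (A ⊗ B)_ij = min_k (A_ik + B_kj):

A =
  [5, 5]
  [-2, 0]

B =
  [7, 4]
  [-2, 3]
A ⊗ B =
  [3, 8]
  [-2, 2]

Apply the min-plus product entry-by-entry:
  C[0][0] = min over k of (A[0][0] + B[0][0] = 5 + 7 = 12, A[0][1] + B[1][0] = 5 + -2 = 3) = 3 (attained at k = 1)
  C[0][1] = min over k of (A[0][0] + B[0][1] = 5 + 4 = 9, A[0][1] + B[1][1] = 5 + 3 = 8) = 8 (attained at k = 1)
  C[1][0] = min over k of (A[1][0] + B[0][0] = -2 + 7 = 5, A[1][1] + B[1][0] = 0 + -2 = -2) = -2 (attained at k = 1)
  C[1][1] = min over k of (A[1][0] + B[0][1] = -2 + 4 = 2, A[1][1] + B[1][1] = 0 + 3 = 3) = 2 (attained at k = 0)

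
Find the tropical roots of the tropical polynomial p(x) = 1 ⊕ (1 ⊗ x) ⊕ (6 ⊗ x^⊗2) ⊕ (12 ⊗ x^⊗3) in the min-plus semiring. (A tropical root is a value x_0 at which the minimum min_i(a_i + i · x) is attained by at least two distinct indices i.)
Roots: {-6, -5, 0}

Each tropical root is a break point of the lower envelope of the lines y = a_i + i · x (there are 4 lines, with slopes 0, 1, ..., 3). Only the lines that attain the minimum somewhere contribute to roots; other lines are dominated. Here the surviving (envelope) indices are i = 3, i = 2, i = 1, i = 0.
Intersections between consecutive envelope lines give the roots: for adjacent envelope indices i < j the intersection is x = (a_i − a_j) / (j − i). Reading off the sorted break points: {-6, -5, 0}.
Verification: at each break x_0, at least two indices attain the minimum of min_i(a_i + i · x_0).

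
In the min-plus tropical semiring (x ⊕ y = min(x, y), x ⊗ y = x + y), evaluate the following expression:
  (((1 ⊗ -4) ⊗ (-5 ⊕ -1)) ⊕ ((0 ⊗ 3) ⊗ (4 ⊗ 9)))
(((1 ⊗ -4) ⊗ (-5 ⊕ -1)) ⊕ ((0 ⊗ 3) ⊗ (4 ⊗ 9))) = -8

Expand innermost to outermost. Recall ⊕ takes the minimum of its arguments and ⊗ takes their sum. Working out the expression (((1 ⊗ -4) ⊗ (-5 ⊕ -1)) ⊕ ((0 ⊗ 3) ⊗ (4 ⊗ 9))) gives -8.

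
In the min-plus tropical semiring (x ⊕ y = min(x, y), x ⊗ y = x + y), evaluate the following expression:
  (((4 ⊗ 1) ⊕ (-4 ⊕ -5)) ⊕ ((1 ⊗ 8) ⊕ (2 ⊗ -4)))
(((4 ⊗ 1) ⊕ (-4 ⊕ -5)) ⊕ ((1 ⊗ 8) ⊕ (2 ⊗ -4))) = -5

Expand innermost to outermost. Recall ⊕ takes the minimum of its arguments and ⊗ takes their sum. Working out the expression (((4 ⊗ 1) ⊕ (-4 ⊕ -5)) ⊕ ((1 ⊗ 8) ⊕ (2 ⊗ -4))) gives -5.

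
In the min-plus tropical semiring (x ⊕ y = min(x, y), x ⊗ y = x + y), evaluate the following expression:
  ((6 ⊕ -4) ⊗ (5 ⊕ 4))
((6 ⊕ -4) ⊗ (5 ⊕ 4)) = 0

Expand innermost to outermost. Recall ⊕ takes the minimum of its arguments and ⊗ takes their sum. Working out the expression ((6 ⊕ -4) ⊗ (5 ⊕ 4)) gives 0.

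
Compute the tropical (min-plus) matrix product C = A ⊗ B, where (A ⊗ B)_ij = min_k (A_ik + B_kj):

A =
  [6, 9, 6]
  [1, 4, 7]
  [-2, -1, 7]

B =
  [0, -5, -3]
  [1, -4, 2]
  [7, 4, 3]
A ⊗ B =
  [6, 1, 3]
  [1, -4, -2]
  [-2, -7, -5]

Apply the min-plus product entry-by-entry:
  C[0][0] = min over k of (A[0][0] + B[0][0] = 6 + 0 = 6, A[0][1] + B[1][0] = 9 + 1 = 10, A[0][2] + B[2][0] = 6 + 7 = 13) = 6 (attained at k = 0)
  C[0][1] = min over k of (A[0][0] + B[0][1] = 6 + -5 = 1, A[0][1] + B[1][1] = 9 + -4 = 5, A[0][2] + B[2][1] = 6 + 4 = 10) = 1 (attained at k = 0)
  C[0][2] = min over k of (A[0][0] + B[0][2] = 6 + -3 = 3, A[0][1] + B[1][2] = 9 + 2 = 11, A[0][2] + B[2][2] = 6 + 3 = 9) = 3 (attained at k = 0)
  C[1][0] = min over k of (A[1][0] + B[0][0] = 1 + 0 = 1, A[1][1] + B[1][0] = 4 + 1 = 5, A[1][2] + B[2][0] = 7 + 7 = 14) = 1 (attained at k = 0)
  C[1][1] = min over k of (A[1][0] + B[0][1] = 1 + -5 = -4, A[1][1] + B[1][1] = 4 + -4 = 0, A[1][2] + B[2][1] = 7 + 4 = 11) = -4 (attained at k = 0)
  C[1][2] = min over k of (A[1][0] + B[0][2] = 1 + -3 = -2, A[1][1] + B[1][2] = 4 + 2 = 6, A[1][2] + B[2][2] = 7 + 3 = 10) = -2 (attained at k = 0)
  C[2][0] = min over k of (A[2][0] + B[0][0] = -2 + 0 = -2, A[2][1] + B[1][0] = -1 + 1 = 0, A[2][2] + B[2][0] = 7 + 7 = 14) = -2 (attained at k = 0)
  C[2][1] = min over k of (A[2][0] + B[0][1] = -2 + -5 = -7, A[2][1] + B[1][1] = -1 + -4 = -5, A[2][2] + B[2][1] = 7 + 4 = 11) = -7 (attained at k = 0)
  C[2][2] = min over k of (A[2][0] + B[0][2] = -2 + -3 = -5, A[2][1] + B[1][2] = -1 + 2 = 1, A[2][2] + B[2][2] = 7 + 3 = 10) = -5 (attained at k = 0)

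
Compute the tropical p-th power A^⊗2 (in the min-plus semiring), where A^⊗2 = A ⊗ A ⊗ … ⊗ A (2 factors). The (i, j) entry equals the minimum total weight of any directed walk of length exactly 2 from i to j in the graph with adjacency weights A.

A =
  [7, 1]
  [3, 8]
A^⊗2 =
  [4, 8]
  [10, 4]

Each entry (A^⊗2)_ij equals the minimum over all length-2 walks i = v_0 → v_1 → … → v_2 = j of Σ_t A[v_t][v_{t+1}]. For example, for (i, j) = (0, 1) we minimise over 2 possible intermediate vertex sequences; the minimum is 8, attained along the walk 0 → 0 → 1.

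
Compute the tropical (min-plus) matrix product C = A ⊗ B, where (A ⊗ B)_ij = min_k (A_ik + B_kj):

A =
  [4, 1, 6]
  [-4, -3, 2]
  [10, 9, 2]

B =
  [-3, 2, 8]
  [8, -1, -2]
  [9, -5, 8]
A ⊗ B =
  [1, 0, -1]
  [-7, -4, -5]
  [7, -3, 7]

Apply the min-plus product entry-by-entry:
  C[0][0] = min over k of (A[0][0] + B[0][0] = 4 + -3 = 1, A[0][1] + B[1][0] = 1 + 8 = 9, A[0][2] + B[2][0] = 6 + 9 = 15) = 1 (attained at k = 0)
  C[0][1] = min over k of (A[0][0] + B[0][1] = 4 + 2 = 6, A[0][1] + B[1][1] = 1 + -1 = 0, A[0][2] + B[2][1] = 6 + -5 = 1) = 0 (attained at k = 1)
  C[0][2] = min over k of (A[0][0] + B[0][2] = 4 + 8 = 12, A[0][1] + B[1][2] = 1 + -2 = -1, A[0][2] + B[2][2] = 6 + 8 = 14) = -1 (attained at k = 1)
  C[1][0] = min over k of (A[1][0] + B[0][0] = -4 + -3 = -7, A[1][1] + B[1][0] = -3 + 8 = 5, A[1][2] + B[2][0] = 2 + 9 = 11) = -7 (attained at k = 0)
  C[1][1] = min over k of (A[1][0] + B[0][1] = -4 + 2 = -2, A[1][1] + B[1][1] = -3 + -1 = -4, A[1][2] + B[2][1] = 2 + -5 = -3) = -4 (attained at k = 1)
  C[1][2] = min over k of (A[1][0] + B[0][2] = -4 + 8 = 4, A[1][1] + B[1][2] = -3 + -2 = -5, A[1][2] + B[2][2] = 2 + 8 = 10) = -5 (attained at k = 1)
  C[2][0] = min over k of (A[2][0] + B[0][0] = 10 + -3 = 7, A[2][1] + B[1][0] = 9 + 8 = 17, A[2][2] + B[2][0] = 2 + 9 = 11) = 7 (attained at k = 0)
  C[2][1] = min over k of (A[2][0] + B[0][1] = 10 + 2 = 12, A[2][1] + B[1][1] = 9 + -1 = 8, A[2][2] + B[2][1] = 2 + -5 = -3) = -3 (attained at k = 2)
  C[2][2] = min over k of (A[2][0] + B[0][2] = 10 + 8 = 18, A[2][1] + B[1][2] = 9 + -2 = 7, A[2][2] + B[2][2] = 2 + 8 = 10) = 7 (attained at k = 1)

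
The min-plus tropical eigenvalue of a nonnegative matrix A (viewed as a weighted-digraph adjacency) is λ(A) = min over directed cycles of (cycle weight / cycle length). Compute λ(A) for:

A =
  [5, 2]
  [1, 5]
λ(A) = 3/2

Enumerate directed cycles and compute their means (weight / length). Sample:
  cycle 0 → 0: weight = 5, length = 1, mean = 5/1 ≈ 5.000
  cycle 1 → 1: weight = 5, length = 1, mean = 5/1 ≈ 5.000
  cycle 0 → 1 → 0: weight = 3, length = 2, mean = 3/2 ≈ 1.500
  cycle 1 → 0 → 1: weight = 3, length = 2, mean = 3/2 ≈ 1.500
Minimum mean = 1.500, attained e.g. along the cycle 0 → 1 → 0 with weight 3 and length 2. So λ(A) = 3/2 = 3/2.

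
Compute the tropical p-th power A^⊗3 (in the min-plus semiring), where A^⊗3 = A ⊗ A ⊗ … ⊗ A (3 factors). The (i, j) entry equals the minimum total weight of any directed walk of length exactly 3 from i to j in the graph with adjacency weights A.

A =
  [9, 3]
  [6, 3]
A^⊗3 =
  [12, 9]
  [12, 9]

Each entry (A^⊗3)_ij equals the minimum over all length-3 walks i = v_0 → v_1 → … → v_3 = j of Σ_t A[v_t][v_{t+1}]. For example, for (i, j) = (0, 1) we minimise over 4 possible intermediate vertex sequences; the minimum is 9, attained along the walk 0 → 1 → 1 → 1.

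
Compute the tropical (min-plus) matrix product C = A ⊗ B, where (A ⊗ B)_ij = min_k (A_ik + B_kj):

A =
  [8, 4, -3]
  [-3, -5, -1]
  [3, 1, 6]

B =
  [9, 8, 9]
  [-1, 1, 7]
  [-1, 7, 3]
A ⊗ B =
  [-4, 4, 0]
  [-6, -4, 2]
  [0, 2, 8]

Apply the min-plus product entry-by-entry:
  C[0][0] = min over k of (A[0][0] + B[0][0] = 8 + 9 = 17, A[0][1] + B[1][0] = 4 + -1 = 3, A[0][2] + B[2][0] = -3 + -1 = -4) = -4 (attained at k = 2)
  C[0][1] = min over k of (A[0][0] + B[0][1] = 8 + 8 = 16, A[0][1] + B[1][1] = 4 + 1 = 5, A[0][2] + B[2][1] = -3 + 7 = 4) = 4 (attained at k = 2)
  C[0][2] = min over k of (A[0][0] + B[0][2] = 8 + 9 = 17, A[0][1] + B[1][2] = 4 + 7 = 11, A[0][2] + B[2][2] = -3 + 3 = 0) = 0 (attained at k = 2)
  C[1][0] = min over k of (A[1][0] + B[0][0] = -3 + 9 = 6, A[1][1] + B[1][0] = -5 + -1 = -6, A[1][2] + B[2][0] = -1 + -1 = -2) = -6 (attained at k = 1)
  C[1][1] = min over k of (A[1][0] + B[0][1] = -3 + 8 = 5, A[1][1] + B[1][1] = -5 + 1 = -4, A[1][2] + B[2][1] = -1 + 7 = 6) = -4 (attained at k = 1)
  C[1][2] = min over k of (A[1][0] + B[0][2] = -3 + 9 = 6, A[1][1] + B[1][2] = -5 + 7 = 2, A[1][2] + B[2][2] = -1 + 3 = 2) = 2 (attained at k = 1)
  C[2][0] = min over k of (A[2][0] + B[0][0] = 3 + 9 = 12, A[2][1] + B[1][0] = 1 + -1 = 0, A[2][2] + B[2][0] = 6 + -1 = 5) = 0 (attained at k = 1)
  C[2][1] = min over k of (A[2][0] + B[0][1] = 3 + 8 = 11, A[2][1] + B[1][1] = 1 + 1 = 2, A[2][2] + B[2][1] = 6 + 7 = 13) = 2 (attained at k = 1)
  C[2][2] = min over k of (A[2][0] + B[0][2] = 3 + 9 = 12, A[2][1] + B[1][2] = 1 + 7 = 8, A[2][2] + B[2][2] = 6 + 3 = 9) = 8 (attained at k = 1)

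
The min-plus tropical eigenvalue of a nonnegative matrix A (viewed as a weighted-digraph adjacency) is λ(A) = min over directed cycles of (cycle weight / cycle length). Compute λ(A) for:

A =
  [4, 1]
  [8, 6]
λ(A) = 4

Enumerate directed cycles and compute their means (weight / length). Sample:
  cycle 0 → 0: weight = 4, length = 1, mean = 4/1 ≈ 4.000
  cycle 1 → 1: weight = 6, length = 1, mean = 6/1 ≈ 6.000
  cycle 0 → 1 → 0: weight = 9, length = 2, mean = 9/2 ≈ 4.500
  cycle 1 → 0 → 1: weight = 9, length = 2, mean = 9/2 ≈ 4.500
Minimum mean = 4.000, attained e.g. along the cycle 0 → 0 with weight 4 and length 1. So λ(A) = 4/1 = 4.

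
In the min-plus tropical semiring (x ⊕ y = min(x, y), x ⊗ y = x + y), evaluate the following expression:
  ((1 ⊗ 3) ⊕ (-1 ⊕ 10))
((1 ⊗ 3) ⊕ (-1 ⊕ 10)) = -1

Expand innermost to outermost. Recall ⊕ takes the minimum of its arguments and ⊗ takes their sum. Working out the expression ((1 ⊗ 3) ⊕ (-1 ⊕ 10)) gives -1.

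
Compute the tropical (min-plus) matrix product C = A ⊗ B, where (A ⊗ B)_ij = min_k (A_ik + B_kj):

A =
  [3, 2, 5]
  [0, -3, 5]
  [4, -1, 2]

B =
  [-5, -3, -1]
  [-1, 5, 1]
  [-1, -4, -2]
A ⊗ B =
  [-2, 0, 2]
  [-5, -3, -2]
  [-2, -2, 0]

Apply the min-plus product entry-by-entry:
  C[0][0] = min over k of (A[0][0] + B[0][0] = 3 + -5 = -2, A[0][1] + B[1][0] = 2 + -1 = 1, A[0][2] + B[2][0] = 5 + -1 = 4) = -2 (attained at k = 0)
  C[0][1] = min over k of (A[0][0] + B[0][1] = 3 + -3 = 0, A[0][1] + B[1][1] = 2 + 5 = 7, A[0][2] + B[2][1] = 5 + -4 = 1) = 0 (attained at k = 0)
  C[0][2] = min over k of (A[0][0] + B[0][2] = 3 + -1 = 2, A[0][1] + B[1][2] = 2 + 1 = 3, A[0][2] + B[2][2] = 5 + -2 = 3) = 2 (attained at k = 0)
  C[1][0] = min over k of (A[1][0] + B[0][0] = 0 + -5 = -5, A[1][1] + B[1][0] = -3 + -1 = -4, A[1][2] + B[2][0] = 5 + -1 = 4) = -5 (attained at k = 0)
  C[1][1] = min over k of (A[1][0] + B[0][1] = 0 + -3 = -3, A[1][1] + B[1][1] = -3 + 5 = 2, A[1][2] + B[2][1] = 5 + -4 = 1) = -3 (attained at k = 0)
  C[1][2] = min over k of (A[1][0] + B[0][2] = 0 + -1 = -1, A[1][1] + B[1][2] = -3 + 1 = -2, A[1][2] + B[2][2] = 5 + -2 = 3) = -2 (attained at k = 1)
  C[2][0] = min over k of (A[2][0] + B[0][0] = 4 + -5 = -1, A[2][1] + B[1][0] = -1 + -1 = -2, A[2][2] + B[2][0] = 2 + -1 = 1) = -2 (attained at k = 1)
  C[2][1] = min over k of (A[2][0] + B[0][1] = 4 + -3 = 1, A[2][1] + B[1][1] = -1 + 5 = 4, A[2][2] + B[2][1] = 2 + -4 = -2) = -2 (attained at k = 2)
  C[2][2] = min over k of (A[2][0] + B[0][2] = 4 + -1 = 3, A[2][1] + B[1][2] = -1 + 1 = 0, A[2][2] + B[2][2] = 2 + -2 = 0) = 0 (attained at k = 1)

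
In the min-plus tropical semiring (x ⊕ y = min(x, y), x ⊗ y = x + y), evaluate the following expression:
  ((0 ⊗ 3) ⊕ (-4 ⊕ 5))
((0 ⊗ 3) ⊕ (-4 ⊕ 5)) = -4

Expand innermost to outermost. Recall ⊕ takes the minimum of its arguments and ⊗ takes their sum. Working out the expression ((0 ⊗ 3) ⊕ (-4 ⊕ 5)) gives -4.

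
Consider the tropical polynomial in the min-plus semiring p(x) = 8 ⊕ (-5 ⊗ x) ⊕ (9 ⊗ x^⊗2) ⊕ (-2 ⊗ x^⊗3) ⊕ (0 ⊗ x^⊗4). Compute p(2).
p(2) = -3

A tropical monomial a ⊗ x^⊗i evaluates to a + i · x. Evaluating each term at x = 2:
  Term 0 contributes 8 + 0 · 2 = 8
  Term 1 contributes -5 + 1 · 2 = -3
  Term 2 contributes 9 + 2 · 2 = 13
  Term 3 contributes -2 + 3 · 2 = 4
  Term 4 contributes 0 + 4 · 2 = 8
p(2) = ⊕ of these = min[8, -3, 13, 4, 8] = -3.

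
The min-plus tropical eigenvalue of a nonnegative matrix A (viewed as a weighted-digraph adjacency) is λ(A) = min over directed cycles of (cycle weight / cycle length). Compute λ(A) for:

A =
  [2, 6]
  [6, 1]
λ(A) = 1

Enumerate directed cycles and compute their means (weight / length). Sample:
  cycle 0 → 0: weight = 2, length = 1, mean = 2/1 ≈ 2.000
  cycle 1 → 1: weight = 1, length = 1, mean = 1/1 ≈ 1.000
  cycle 0 → 1 → 0: weight = 12, length = 2, mean = 12/2 ≈ 6.000
  cycle 1 → 0 → 1: weight = 12, length = 2, mean = 12/2 ≈ 6.000
Minimum mean = 1.000, attained e.g. along the cycle 1 → 1 with weight 1 and length 1. So λ(A) = 1/1 = 1.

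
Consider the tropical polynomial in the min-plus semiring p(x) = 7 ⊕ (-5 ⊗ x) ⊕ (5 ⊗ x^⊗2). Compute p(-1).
p(-1) = -6

A tropical monomial a ⊗ x^⊗i evaluates to a + i · x. Evaluating each term at x = -1:
  Term 0 contributes 7 + 0 · -1 = 7
  Term 1 contributes -5 + 1 · -1 = -6
  Term 2 contributes 5 + 2 · -1 = 3
p(-1) = ⊕ of these = min[7, -6, 3] = -6.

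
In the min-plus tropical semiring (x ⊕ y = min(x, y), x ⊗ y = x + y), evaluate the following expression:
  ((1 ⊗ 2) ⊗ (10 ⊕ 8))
((1 ⊗ 2) ⊗ (10 ⊕ 8)) = 11

Expand innermost to outermost. Recall ⊕ takes the minimum of its arguments and ⊗ takes their sum. Working out the expression ((1 ⊗ 2) ⊗ (10 ⊕ 8)) gives 11.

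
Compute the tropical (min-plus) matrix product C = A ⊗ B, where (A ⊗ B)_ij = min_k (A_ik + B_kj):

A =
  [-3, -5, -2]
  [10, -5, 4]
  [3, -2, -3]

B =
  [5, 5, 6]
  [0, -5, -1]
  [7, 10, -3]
A ⊗ B =
  [-5, -10, -6]
  [-5, -10, -6]
  [-2, -7, -6]

Apply the min-plus product entry-by-entry:
  C[0][0] = min over k of (A[0][0] + B[0][0] = -3 + 5 = 2, A[0][1] + B[1][0] = -5 + 0 = -5, A[0][2] + B[2][0] = -2 + 7 = 5) = -5 (attained at k = 1)
  C[0][1] = min over k of (A[0][0] + B[0][1] = -3 + 5 = 2, A[0][1] + B[1][1] = -5 + -5 = -10, A[0][2] + B[2][1] = -2 + 10 = 8) = -10 (attained at k = 1)
  C[0][2] = min over k of (A[0][0] + B[0][2] = -3 + 6 = 3, A[0][1] + B[1][2] = -5 + -1 = -6, A[0][2] + B[2][2] = -2 + -3 = -5) = -6 (attained at k = 1)
  C[1][0] = min over k of (A[1][0] + B[0][0] = 10 + 5 = 15, A[1][1] + B[1][0] = -5 + 0 = -5, A[1][2] + B[2][0] = 4 + 7 = 11) = -5 (attained at k = 1)
  C[1][1] = min over k of (A[1][0] + B[0][1] = 10 + 5 = 15, A[1][1] + B[1][1] = -5 + -5 = -10, A[1][2] + B[2][1] = 4 + 10 = 14) = -10 (attained at k = 1)
  C[1][2] = min over k of (A[1][0] + B[0][2] = 10 + 6 = 16, A[1][1] + B[1][2] = -5 + -1 = -6, A[1][2] + B[2][2] = 4 + -3 = 1) = -6 (attained at k = 1)
  C[2][0] = min over k of (A[2][0] + B[0][0] = 3 + 5 = 8, A[2][1] + B[1][0] = -2 + 0 = -2, A[2][2] + B[2][0] = -3 + 7 = 4) = -2 (attained at k = 1)
  C[2][1] = min over k of (A[2][0] + B[0][1] = 3 + 5 = 8, A[2][1] + B[1][1] = -2 + -5 = -7, A[2][2] + B[2][1] = -3 + 10 = 7) = -7 (attained at k = 1)
  C[2][2] = min over k of (A[2][0] + B[0][2] = 3 + 6 = 9, A[2][1] + B[1][2] = -2 + -1 = -3, A[2][2] + B[2][2] = -3 + -3 = -6) = -6 (attained at k = 2)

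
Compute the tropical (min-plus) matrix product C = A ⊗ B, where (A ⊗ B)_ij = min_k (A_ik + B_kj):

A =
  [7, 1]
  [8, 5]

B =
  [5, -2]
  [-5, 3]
A ⊗ B =
  [-4, 4]
  [0, 6]

Apply the min-plus product entry-by-entry:
  C[0][0] = min over k of (A[0][0] + B[0][0] = 7 + 5 = 12, A[0][1] + B[1][0] = 1 + -5 = -4) = -4 (attained at k = 1)
  C[0][1] = min over k of (A[0][0] + B[0][1] = 7 + -2 = 5, A[0][1] + B[1][1] = 1 + 3 = 4) = 4 (attained at k = 1)
  C[1][0] = min over k of (A[1][0] + B[0][0] = 8 + 5 = 13, A[1][1] + B[1][0] = 5 + -5 = 0) = 0 (attained at k = 1)
  C[1][1] = min over k of (A[1][0] + B[0][1] = 8 + -2 = 6, A[1][1] + B[1][1] = 5 + 3 = 8) = 6 (attained at k = 0)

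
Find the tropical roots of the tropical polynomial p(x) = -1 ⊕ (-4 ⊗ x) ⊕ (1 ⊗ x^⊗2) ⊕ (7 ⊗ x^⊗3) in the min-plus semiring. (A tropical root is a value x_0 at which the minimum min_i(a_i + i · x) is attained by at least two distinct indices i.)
Roots: {-6, -5, 3}

Each tropical root is a break point of the lower envelope of the lines y = a_i + i · x (there are 4 lines, with slopes 0, 1, ..., 3). Only the lines that attain the minimum somewhere contribute to roots; other lines are dominated. Here the surviving (envelope) indices are i = 3, i = 2, i = 1, i = 0.
Intersections between consecutive envelope lines give the roots: for adjacent envelope indices i < j the intersection is x = (a_i − a_j) / (j − i). Reading off the sorted break points: {-6, -5, 3}.
Verification: at each break x_0, at least two indices attain the minimum of min_i(a_i + i · x_0).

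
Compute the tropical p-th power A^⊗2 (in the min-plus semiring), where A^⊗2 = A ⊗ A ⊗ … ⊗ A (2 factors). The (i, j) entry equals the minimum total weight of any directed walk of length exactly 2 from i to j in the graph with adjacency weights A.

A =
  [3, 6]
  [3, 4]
A^⊗2 =
  [6, 9]
  [6, 8]

Each entry (A^⊗2)_ij equals the minimum over all length-2 walks i = v_0 → v_1 → … → v_2 = j of Σ_t A[v_t][v_{t+1}]. For example, for (i, j) = (0, 1) we minimise over 2 possible intermediate vertex sequences; the minimum is 9, attained along the walk 0 → 0 → 1.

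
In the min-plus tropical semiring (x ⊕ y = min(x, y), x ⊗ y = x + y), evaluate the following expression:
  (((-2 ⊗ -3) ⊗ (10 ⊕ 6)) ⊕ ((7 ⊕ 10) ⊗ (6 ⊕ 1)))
(((-2 ⊗ -3) ⊗ (10 ⊕ 6)) ⊕ ((7 ⊕ 10) ⊗ (6 ⊕ 1))) = 1

Expand innermost to outermost. Recall ⊕ takes the minimum of its arguments and ⊗ takes their sum. Working out the expression (((-2 ⊗ -3) ⊗ (10 ⊕ 6)) ⊕ ((7 ⊕ 10) ⊗ (6 ⊕ 1))) gives 1.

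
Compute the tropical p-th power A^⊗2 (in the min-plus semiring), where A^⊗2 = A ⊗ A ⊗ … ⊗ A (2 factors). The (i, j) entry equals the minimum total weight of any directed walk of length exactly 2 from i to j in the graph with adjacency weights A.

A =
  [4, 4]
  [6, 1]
A^⊗2 =
  [8, 5]
  [7, 2]

Each entry (A^⊗2)_ij equals the minimum over all length-2 walks i = v_0 → v_1 → … → v_2 = j of Σ_t A[v_t][v_{t+1}]. For example, for (i, j) = (0, 1) we minimise over 2 possible intermediate vertex sequences; the minimum is 5, attained along the walk 0 → 1 → 1.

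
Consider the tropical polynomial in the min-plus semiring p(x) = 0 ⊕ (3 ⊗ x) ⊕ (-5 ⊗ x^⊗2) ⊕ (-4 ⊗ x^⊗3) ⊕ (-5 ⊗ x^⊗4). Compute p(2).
p(2) = -1

A tropical monomial a ⊗ x^⊗i evaluates to a + i · x. Evaluating each term at x = 2:
  Term 0 contributes 0 + 0 · 2 = 0
  Term 1 contributes 3 + 1 · 2 = 5
  Term 2 contributes -5 + 2 · 2 = -1
  Term 3 contributes -4 + 3 · 2 = 2
  Term 4 contributes -5 + 4 · 2 = 3
p(2) = ⊕ of these = min[0, 5, -1, 2, 3] = -1.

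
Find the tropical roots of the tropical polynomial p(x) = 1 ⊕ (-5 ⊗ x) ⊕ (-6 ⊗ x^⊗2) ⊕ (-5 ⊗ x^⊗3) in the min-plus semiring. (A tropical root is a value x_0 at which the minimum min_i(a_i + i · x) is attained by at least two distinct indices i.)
Roots: {-1, 1, 6}

Each tropical root is a break point of the lower envelope of the lines y = a_i + i · x (there are 4 lines, with slopes 0, 1, ..., 3). Only the lines that attain the minimum somewhere contribute to roots; other lines are dominated. Here the surviving (envelope) indices are i = 3, i = 2, i = 1, i = 0.
Intersections between consecutive envelope lines give the roots: for adjacent envelope indices i < j the intersection is x = (a_i − a_j) / (j − i). Reading off the sorted break points: {-1, 1, 6}.
Verification: at each break x_0, at least two indices attain the minimum of min_i(a_i + i · x_0).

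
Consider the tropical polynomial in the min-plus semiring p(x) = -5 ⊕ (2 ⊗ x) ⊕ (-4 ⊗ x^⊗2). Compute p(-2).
p(-2) = -8

A tropical monomial a ⊗ x^⊗i evaluates to a + i · x. Evaluating each term at x = -2:
  Term 0 contributes -5 + 0 · -2 = -5
  Term 1 contributes 2 + 1 · -2 = 0
  Term 2 contributes -4 + 2 · -2 = -8
p(-2) = ⊕ of these = min[-5, 0, -8] = -8.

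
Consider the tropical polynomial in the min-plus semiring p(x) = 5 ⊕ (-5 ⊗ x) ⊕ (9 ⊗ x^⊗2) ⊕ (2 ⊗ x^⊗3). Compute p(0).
p(0) = -5

A tropical monomial a ⊗ x^⊗i evaluates to a + i · x. Evaluating each term at x = 0:
  Term 0 contributes 5 + 0 · 0 = 5
  Term 1 contributes -5 + 1 · 0 = -5
  Term 2 contributes 9 + 2 · 0 = 9
  Term 3 contributes 2 + 3 · 0 = 2
p(0) = ⊕ of these = min[5, -5, 9, 2] = -5.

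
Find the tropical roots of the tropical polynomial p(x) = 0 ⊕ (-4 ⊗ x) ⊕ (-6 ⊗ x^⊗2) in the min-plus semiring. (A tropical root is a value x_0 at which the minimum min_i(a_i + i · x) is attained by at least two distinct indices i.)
Roots: {2, 4}

Each tropical root is a break point of the lower envelope of the lines y = a_i + i · x (there are 3 lines, with slopes 0, 1, ..., 2). Only the lines that attain the minimum somewhere contribute to roots; other lines are dominated. Here the surviving (envelope) indices are i = 2, i = 1, i = 0.
Intersections between consecutive envelope lines give the roots: for adjacent envelope indices i < j the intersection is x = (a_i − a_j) / (j − i). Reading off the sorted break points: {2, 4}.
Verification: at each break x_0, at least two indices attain the minimum of min_i(a_i + i · x_0).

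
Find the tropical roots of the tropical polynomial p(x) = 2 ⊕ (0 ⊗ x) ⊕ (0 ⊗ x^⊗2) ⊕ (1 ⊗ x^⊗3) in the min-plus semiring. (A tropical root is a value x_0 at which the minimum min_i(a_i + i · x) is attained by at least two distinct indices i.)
Roots: {-1, 0, 2}

Each tropical root is a break point of the lower envelope of the lines y = a_i + i · x (there are 4 lines, with slopes 0, 1, ..., 3). Only the lines that attain the minimum somewhere contribute to roots; other lines are dominated. Here the surviving (envelope) indices are i = 3, i = 2, i = 1, i = 0.
Intersections between consecutive envelope lines give the roots: for adjacent envelope indices i < j the intersection is x = (a_i − a_j) / (j − i). Reading off the sorted break points: {-1, 0, 2}.
Verification: at each break x_0, at least two indices attain the minimum of min_i(a_i + i · x_0).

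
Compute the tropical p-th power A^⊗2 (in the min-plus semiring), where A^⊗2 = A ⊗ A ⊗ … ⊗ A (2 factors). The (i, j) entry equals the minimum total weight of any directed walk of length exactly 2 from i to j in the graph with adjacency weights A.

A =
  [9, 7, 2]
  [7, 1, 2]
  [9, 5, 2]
A^⊗2 =
  [11, 7, 4]
  [8, 2, 3]
  [11, 6, 4]

Each entry (A^⊗2)_ij equals the minimum over all length-2 walks i = v_0 → v_1 → … → v_2 = j of Σ_t A[v_t][v_{t+1}]. For example, for (i, j) = (0, 2) we minimise over 3 possible intermediate vertex sequences; the minimum is 4, attained along the walk 0 → 2 → 2.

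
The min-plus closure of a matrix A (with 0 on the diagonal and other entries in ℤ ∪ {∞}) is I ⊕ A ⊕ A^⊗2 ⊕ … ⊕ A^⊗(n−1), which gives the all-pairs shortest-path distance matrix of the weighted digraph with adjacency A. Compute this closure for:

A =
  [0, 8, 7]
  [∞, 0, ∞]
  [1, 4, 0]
Closure =
  [0, 8, 7]
  [∞, 0, ∞]
  [1, 4, 0]

This is the Floyd-Warshall all-pairs shortest-path computation. For each intermediate vertex k = 0, 1, …, 2, update dist[i][j] ← min(dist[i][j], dist[i][k] + dist[k][j]). The final matrix gives, for each (i, j), the minimum total weight of any directed path from i to j (possibly empty when i = j).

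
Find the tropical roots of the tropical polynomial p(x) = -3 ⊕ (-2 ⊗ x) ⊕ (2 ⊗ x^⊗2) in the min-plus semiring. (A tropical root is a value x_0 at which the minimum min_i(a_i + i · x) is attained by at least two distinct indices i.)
Roots: {-4, -1}

Each tropical root is a break point of the lower envelope of the lines y = a_i + i · x (there are 3 lines, with slopes 0, 1, ..., 2). Only the lines that attain the minimum somewhere contribute to roots; other lines are dominated. Here the surviving (envelope) indices are i = 2, i = 1, i = 0.
Intersections between consecutive envelope lines give the roots: for adjacent envelope indices i < j the intersection is x = (a_i − a_j) / (j − i). Reading off the sorted break points: {-4, -1}.
Verification: at each break x_0, at least two indices attain the minimum of min_i(a_i + i · x_0).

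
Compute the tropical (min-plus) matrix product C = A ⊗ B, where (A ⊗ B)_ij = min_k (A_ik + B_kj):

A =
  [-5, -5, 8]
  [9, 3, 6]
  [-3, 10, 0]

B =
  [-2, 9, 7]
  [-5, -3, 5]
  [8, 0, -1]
A ⊗ B =
  [-10, -8, 0]
  [-2, 0, 5]
  [-5, 0, -1]

Apply the min-plus product entry-by-entry:
  C[0][0] = min over k of (A[0][0] + B[0][0] = -5 + -2 = -7, A[0][1] + B[1][0] = -5 + -5 = -10, A[0][2] + B[2][0] = 8 + 8 = 16) = -10 (attained at k = 1)
  C[0][1] = min over k of (A[0][0] + B[0][1] = -5 + 9 = 4, A[0][1] + B[1][1] = -5 + -3 = -8, A[0][2] + B[2][1] = 8 + 0 = 8) = -8 (attained at k = 1)
  C[0][2] = min over k of (A[0][0] + B[0][2] = -5 + 7 = 2, A[0][1] + B[1][2] = -5 + 5 = 0, A[0][2] + B[2][2] = 8 + -1 = 7) = 0 (attained at k = 1)
  C[1][0] = min over k of (A[1][0] + B[0][0] = 9 + -2 = 7, A[1][1] + B[1][0] = 3 + -5 = -2, A[1][2] + B[2][0] = 6 + 8 = 14) = -2 (attained at k = 1)
  C[1][1] = min over k of (A[1][0] + B[0][1] = 9 + 9 = 18, A[1][1] + B[1][1] = 3 + -3 = 0, A[1][2] + B[2][1] = 6 + 0 = 6) = 0 (attained at k = 1)
  C[1][2] = min over k of (A[1][0] + B[0][2] = 9 + 7 = 16, A[1][1] + B[1][2] = 3 + 5 = 8, A[1][2] + B[2][2] = 6 + -1 = 5) = 5 (attained at k = 2)
  C[2][0] = min over k of (A[2][0] + B[0][0] = -3 + -2 = -5, A[2][1] + B[1][0] = 10 + -5 = 5, A[2][2] + B[2][0] = 0 + 8 = 8) = -5 (attained at k = 0)
  C[2][1] = min over k of (A[2][0] + B[0][1] = -3 + 9 = 6, A[2][1] + B[1][1] = 10 + -3 = 7, A[2][2] + B[2][1] = 0 + 0 = 0) = 0 (attained at k = 2)
  C[2][2] = min over k of (A[2][0] + B[0][2] = -3 + 7 = 4, A[2][1] + B[1][2] = 10 + 5 = 15, A[2][2] + B[2][2] = 0 + -1 = -1) = -1 (attained at k = 2)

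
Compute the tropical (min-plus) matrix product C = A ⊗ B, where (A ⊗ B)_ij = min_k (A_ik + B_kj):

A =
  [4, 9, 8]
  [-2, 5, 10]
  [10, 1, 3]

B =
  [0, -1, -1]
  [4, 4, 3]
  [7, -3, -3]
A ⊗ B =
  [4, 3, 3]
  [-2, -3, -3]
  [5, 0, 0]

Apply the min-plus product entry-by-entry:
  C[0][0] = min over k of (A[0][0] + B[0][0] = 4 + 0 = 4, A[0][1] + B[1][0] = 9 + 4 = 13, A[0][2] + B[2][0] = 8 + 7 = 15) = 4 (attained at k = 0)
  C[0][1] = min over k of (A[0][0] + B[0][1] = 4 + -1 = 3, A[0][1] + B[1][1] = 9 + 4 = 13, A[0][2] + B[2][1] = 8 + -3 = 5) = 3 (attained at k = 0)
  C[0][2] = min over k of (A[0][0] + B[0][2] = 4 + -1 = 3, A[0][1] + B[1][2] = 9 + 3 = 12, A[0][2] + B[2][2] = 8 + -3 = 5) = 3 (attained at k = 0)
  C[1][0] = min over k of (A[1][0] + B[0][0] = -2 + 0 = -2, A[1][1] + B[1][0] = 5 + 4 = 9, A[1][2] + B[2][0] = 10 + 7 = 17) = -2 (attained at k = 0)
  C[1][1] = min over k of (A[1][0] + B[0][1] = -2 + -1 = -3, A[1][1] + B[1][1] = 5 + 4 = 9, A[1][2] + B[2][1] = 10 + -3 = 7) = -3 (attained at k = 0)
  C[1][2] = min over k of (A[1][0] + B[0][2] = -2 + -1 = -3, A[1][1] + B[1][2] = 5 + 3 = 8, A[1][2] + B[2][2] = 10 + -3 = 7) = -3 (attained at k = 0)
  C[2][0] = min over k of (A[2][0] + B[0][0] = 10 + 0 = 10, A[2][1] + B[1][0] = 1 + 4 = 5, A[2][2] + B[2][0] = 3 + 7 = 10) = 5 (attained at k = 1)
  C[2][1] = min over k of (A[2][0] + B[0][1] = 10 + -1 = 9, A[2][1] + B[1][1] = 1 + 4 = 5, A[2][2] + B[2][1] = 3 + -3 = 0) = 0 (attained at k = 2)
  C[2][2] = min over k of (A[2][0] + B[0][2] = 10 + -1 = 9, A[2][1] + B[1][2] = 1 + 3 = 4, A[2][2] + B[2][2] = 3 + -3 = 0) = 0 (attained at k = 2)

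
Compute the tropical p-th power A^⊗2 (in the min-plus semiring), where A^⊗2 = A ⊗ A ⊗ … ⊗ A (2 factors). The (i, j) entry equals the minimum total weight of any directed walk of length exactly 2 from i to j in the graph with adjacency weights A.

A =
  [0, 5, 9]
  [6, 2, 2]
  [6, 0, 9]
A^⊗2 =
  [0, 5, 7]
  [6, 2, 4]
  [6, 2, 2]

Each entry (A^⊗2)_ij equals the minimum over all length-2 walks i = v_0 → v_1 → … → v_2 = j of Σ_t A[v_t][v_{t+1}]. For example, for (i, j) = (0, 2) we minimise over 3 possible intermediate vertex sequences; the minimum is 7, attained along the walk 0 → 1 → 2.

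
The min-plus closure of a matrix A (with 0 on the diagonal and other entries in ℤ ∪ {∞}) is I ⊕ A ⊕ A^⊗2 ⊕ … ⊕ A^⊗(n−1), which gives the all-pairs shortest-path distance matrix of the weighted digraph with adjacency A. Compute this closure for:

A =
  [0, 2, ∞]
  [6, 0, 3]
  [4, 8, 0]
Closure =
  [0, 2, 5]
  [6, 0, 3]
  [4, 6, 0]

This is the Floyd-Warshall all-pairs shortest-path computation. For each intermediate vertex k = 0, 1, …, 2, update dist[i][j] ← min(dist[i][j], dist[i][k] + dist[k][j]). The final matrix gives, for each (i, j), the minimum total weight of any directed path from i to j (possibly empty when i = j).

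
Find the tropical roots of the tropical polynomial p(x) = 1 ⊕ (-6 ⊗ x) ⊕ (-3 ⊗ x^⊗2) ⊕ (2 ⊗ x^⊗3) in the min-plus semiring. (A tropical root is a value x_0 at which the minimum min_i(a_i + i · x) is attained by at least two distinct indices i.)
Roots: {-5, -3, 7}

Each tropical root is a break point of the lower envelope of the lines y = a_i + i · x (there are 4 lines, with slopes 0, 1, ..., 3). Only the lines that attain the minimum somewhere contribute to roots; other lines are dominated. Here the surviving (envelope) indices are i = 3, i = 2, i = 1, i = 0.
Intersections between consecutive envelope lines give the roots: for adjacent envelope indices i < j the intersection is x = (a_i − a_j) / (j − i). Reading off the sorted break points: {-5, -3, 7}.
Verification: at each break x_0, at least two indices attain the minimum of min_i(a_i + i · x_0).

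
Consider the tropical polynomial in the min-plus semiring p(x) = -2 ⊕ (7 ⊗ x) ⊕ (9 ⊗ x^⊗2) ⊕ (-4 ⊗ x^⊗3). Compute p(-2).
p(-2) = -10

A tropical monomial a ⊗ x^⊗i evaluates to a + i · x. Evaluating each term at x = -2:
  Term 0 contributes -2 + 0 · -2 = -2
  Term 1 contributes 7 + 1 · -2 = 5
  Term 2 contributes 9 + 2 · -2 = 5
  Term 3 contributes -4 + 3 · -2 = -10
p(-2) = ⊕ of these = min[-2, 5, 5, -10] = -10.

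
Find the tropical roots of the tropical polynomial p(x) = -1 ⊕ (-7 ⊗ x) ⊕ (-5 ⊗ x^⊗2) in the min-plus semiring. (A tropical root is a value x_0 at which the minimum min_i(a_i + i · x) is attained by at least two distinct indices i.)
Roots: {-2, 6}

Each tropical root is a break point of the lower envelope of the lines y = a_i + i · x (there are 3 lines, with slopes 0, 1, ..., 2). Only the lines that attain the minimum somewhere contribute to roots; other lines are dominated. Here the surviving (envelope) indices are i = 2, i = 1, i = 0.
Intersections between consecutive envelope lines give the roots: for adjacent envelope indices i < j the intersection is x = (a_i − a_j) / (j − i). Reading off the sorted break points: {-2, 6}.
Verification: at each break x_0, at least two indices attain the minimum of min_i(a_i + i · x_0).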